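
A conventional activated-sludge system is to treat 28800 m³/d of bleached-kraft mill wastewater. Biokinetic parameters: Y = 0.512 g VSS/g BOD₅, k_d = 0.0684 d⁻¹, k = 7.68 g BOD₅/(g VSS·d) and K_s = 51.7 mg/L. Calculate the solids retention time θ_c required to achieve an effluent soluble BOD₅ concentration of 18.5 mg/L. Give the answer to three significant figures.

Specific growth rate at S = 18.5 mg/L: μ = YkS/(K_s+S) = 0.512·7.68·18.5/(51.7+18.5) = 1.036 d⁻¹.
Then 1/θ_c = μ − k_d = 1.036 − 0.0684 = 0.9679 d⁻¹, giving θ_c = 1.033 d.

θ_c ≈ 1.03 d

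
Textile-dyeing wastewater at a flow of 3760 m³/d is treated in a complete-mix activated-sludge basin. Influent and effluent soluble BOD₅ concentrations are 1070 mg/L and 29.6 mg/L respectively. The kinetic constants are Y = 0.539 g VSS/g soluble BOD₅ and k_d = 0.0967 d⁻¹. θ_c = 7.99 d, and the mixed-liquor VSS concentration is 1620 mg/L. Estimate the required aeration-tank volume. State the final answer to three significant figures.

V ≈ 5870 m³

Steady-state biomass mass balance: V·X·(1 + k_d·θ_c) = Y·Q·(S₀ − S)·θ_c, so V = 0.539 × 3760 × (1070 − 29.6) × 7.99 / [1620 × (1 + 0.0967 × 7.99)] = 1.68×10^7 / 2872 = 5867 m³.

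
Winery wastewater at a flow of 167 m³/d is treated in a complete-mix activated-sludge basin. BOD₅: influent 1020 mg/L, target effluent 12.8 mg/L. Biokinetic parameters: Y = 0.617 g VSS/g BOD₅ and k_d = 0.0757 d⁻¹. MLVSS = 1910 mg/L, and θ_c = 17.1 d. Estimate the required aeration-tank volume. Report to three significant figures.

V ≈ 405 m³

Rearranging the biomass balance for a CMAS with decay, V = Y·Q·ΔS·θ_c / [X·(1+k_d θ_c)] = 0.617 × 167 × (1020 − 12.8) × 17.1 / [1910 × (1 + 0.0757 × 17.1)] = 1.77×10^6 / 4382 = 404.9 m³.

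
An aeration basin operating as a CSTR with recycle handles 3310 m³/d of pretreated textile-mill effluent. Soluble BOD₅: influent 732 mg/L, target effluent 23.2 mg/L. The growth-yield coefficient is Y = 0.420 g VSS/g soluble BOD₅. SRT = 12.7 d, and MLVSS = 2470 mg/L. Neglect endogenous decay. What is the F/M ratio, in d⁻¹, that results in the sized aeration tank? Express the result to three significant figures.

With k_d = 0 the design equation reduces to V = Y Q (S₀−S) θ_c / X = 0.420 × 3310 × (732 − 23.2) × 12.7 / 2470 = 5066 m³.
Food-to-microorganism ratio F/M = Q S₀ / (V X) = 3310 × 732 / (5066 × 2470) = 0.1936 d⁻¹.

F/M ≈ 0.194 d⁻¹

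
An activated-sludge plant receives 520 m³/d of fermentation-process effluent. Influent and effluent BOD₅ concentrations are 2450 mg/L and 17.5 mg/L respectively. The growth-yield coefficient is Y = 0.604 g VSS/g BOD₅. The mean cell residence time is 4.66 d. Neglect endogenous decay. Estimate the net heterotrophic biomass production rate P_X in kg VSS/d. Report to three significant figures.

P_X ≈ 764 kg VSS/d

No decay correction is needed, so Y_obs = Y = 0.604.
Substrate removed = Q·(S₀ − S) = 520 m³/d × (2450 − 17.5) g/m³ = 1.26×10^6 g/d = 1265 kg/d.
So the net sludge growth is P_X = 0.6040 × 1265 = 764.0 kg VSS/d.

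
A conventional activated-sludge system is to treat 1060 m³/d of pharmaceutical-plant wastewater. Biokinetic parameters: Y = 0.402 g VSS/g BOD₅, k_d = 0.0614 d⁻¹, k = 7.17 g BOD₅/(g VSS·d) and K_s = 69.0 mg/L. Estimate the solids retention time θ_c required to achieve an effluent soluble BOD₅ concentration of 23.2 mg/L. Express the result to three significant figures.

From 1/θ_c = Y·k·S/(K_s + S) − k_d: Y·k·S/(K_s+S) = 0.402 × 7.17 × 23.2 / (69.0 + 23.2) = 0.7253 d⁻¹.
1/θ_c = 0.7253 − 0.0614 = 0.6639 d⁻¹, so θ_c = 1.506 d.

θ_c ≈ 1.51 d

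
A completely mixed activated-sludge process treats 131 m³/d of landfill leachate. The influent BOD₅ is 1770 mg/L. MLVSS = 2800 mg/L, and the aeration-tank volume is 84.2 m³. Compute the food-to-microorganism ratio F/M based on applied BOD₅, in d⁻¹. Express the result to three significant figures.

F/M ≈ 0.984 d⁻¹

F/M = Q·S₀ / (V·X) = 131 × 1770 / (84.20 × 2800) = 0.9835 g BOD₅·(g VSS·d)⁻¹.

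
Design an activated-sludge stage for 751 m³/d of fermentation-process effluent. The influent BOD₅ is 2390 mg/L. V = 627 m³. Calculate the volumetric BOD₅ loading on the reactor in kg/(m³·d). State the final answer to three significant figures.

Volumetric loading L_v = Q·S₀ / V = 751 × 2390 g/m³ / 627.0 m³ = 2863 g/(m³·d) = 2.863 kg BOD₅/(m³·d).

L_v ≈ 2.86 kg BOD₅/(m³·d)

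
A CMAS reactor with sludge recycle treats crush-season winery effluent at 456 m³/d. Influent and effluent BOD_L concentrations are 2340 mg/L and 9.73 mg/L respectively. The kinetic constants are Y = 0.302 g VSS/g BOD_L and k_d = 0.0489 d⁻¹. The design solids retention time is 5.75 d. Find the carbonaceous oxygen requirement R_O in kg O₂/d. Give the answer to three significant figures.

R_O ≈ 707 kg O₂/d

Correct the yield for decay: Y_obs = Y/(1 + k_d θ_c) = 0.302 / (1 + 0.0489 × 5.75) = 0.302 / 1.281 = 0.2357.
Mass of BOD_L removed per day: Q(S₀ − S) = 456 × 2330 g/m³ = 1063 kg/d.
Biomass synthesised: P_X = Y_obs × 1063 = 250.5 kg VSS/d.
Carbonaceous O₂ demand = substrate oxidised − cell-mass equivalent = 1063 − 1.42 × 250.5 = 706.9 kg O₂/d.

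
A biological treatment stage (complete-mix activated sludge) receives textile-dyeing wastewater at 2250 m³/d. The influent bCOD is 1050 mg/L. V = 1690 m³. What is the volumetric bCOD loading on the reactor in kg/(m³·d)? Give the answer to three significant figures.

Applied bCOD load per unit volume = Q·S₀/V = (2250 × 1050/1000)/1690 = 1.398 kg bCOD·m⁻³·d⁻¹.

L_v ≈ 1.40 kg bCOD/(m³·d)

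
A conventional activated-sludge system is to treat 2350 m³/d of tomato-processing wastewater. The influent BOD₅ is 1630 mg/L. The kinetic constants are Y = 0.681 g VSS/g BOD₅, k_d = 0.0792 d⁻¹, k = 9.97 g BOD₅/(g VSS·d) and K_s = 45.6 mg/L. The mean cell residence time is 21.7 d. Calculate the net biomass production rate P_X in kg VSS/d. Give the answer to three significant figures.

Effluent substrate depends only on kinetics and SRT: S = K_s(1 + k_d θ_c) / [θ_c(Yk − k_d) − 1] = 45.6 × (1 + 0.0792 × 21.7) / [21.7 × (0.681 × 9.97 − 0.0792) − 1] = 124.0 / 144.6 = 0.8572 mg/L.
Correct the yield for decay: Y_obs = Y/(1 + k_d θ_c) = 0.681 / (1 + 0.0792 × 21.7) = 0.681 / 2.719 = 0.2505.
ΔS = 1630 − 0.857 = 1629 mg/L, so the substrate removal rate is 2350 × 1629/1000 = 3828 kg BOD₅/d.
So the net sludge growth is P_X = 0.2505 × 3828 = 959.0 kg VSS/d.

P_X ≈ 959 kg VSS/d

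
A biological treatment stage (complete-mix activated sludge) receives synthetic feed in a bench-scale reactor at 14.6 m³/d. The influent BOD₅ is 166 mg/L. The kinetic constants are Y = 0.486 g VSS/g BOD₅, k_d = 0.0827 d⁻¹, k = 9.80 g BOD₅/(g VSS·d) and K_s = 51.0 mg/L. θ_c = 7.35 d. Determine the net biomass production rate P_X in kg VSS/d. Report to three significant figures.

For a completely mixed reactor with recycle the Lawrence–McCarty relation gives S = K_s·(1 + k_d·θ_c) / [θ_c·(Y·k − k_d) − 1] = 51.0 × (1 + 0.0827 × 7.35) / [7.35 × (0.486 × 9.80 − 0.0827) − 1] = 82.00 / 33.40 = 2.455 mg/L.
Y_obs = Y / (1 + k_d θ_c) = 0.486 / (1 + 0.0827 × 7.35) = 0.486 / 1.608 = 0.3023.
Mass of BOD₅ removed per day: Q(S₀ − S) = 14.6 × 163.5 g/m³ = 2.388 kg/d.
P_X = Y_obs · Q(S₀ − S) = 0.3023 × 2.388 = 0.7217 kg VSS/d.

P_X ≈ 0.722 kg VSS/d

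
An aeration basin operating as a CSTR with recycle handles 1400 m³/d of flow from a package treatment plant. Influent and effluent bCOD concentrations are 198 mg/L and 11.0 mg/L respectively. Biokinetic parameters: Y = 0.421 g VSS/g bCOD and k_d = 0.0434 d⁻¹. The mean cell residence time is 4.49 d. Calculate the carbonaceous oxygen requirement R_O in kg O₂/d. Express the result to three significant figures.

Y_obs = Y / (1 + k_d θ_c) = 0.421 / (1 + 0.0434 × 4.49) = 0.421 / 1.195 = 0.3523.
ΔS = 198 − 11.0 = 187.0 mg/L, so the substrate removal rate is 1400 × 187.0/1000 = 261.8 kg bCOD/d.
Net sludge production P_X = 0.3523 × 261.8 = 92.24 kg VSS/d.
R_O = Q·ΔS − 1.42 P_X = 261.8 − 131.0 = 130.8 kg O₂/d.

R_O ≈ 131 kg O₂/d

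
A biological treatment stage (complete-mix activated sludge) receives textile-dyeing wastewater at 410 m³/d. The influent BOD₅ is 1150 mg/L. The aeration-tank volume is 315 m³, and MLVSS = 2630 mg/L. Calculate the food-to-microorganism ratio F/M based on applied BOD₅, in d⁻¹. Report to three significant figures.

Food-to-microorganism ratio F/M = Q S₀ / (V X) = 410 × 1150 / (315.0 × 2630) = 0.5691 d⁻¹.

F/M ≈ 0.569 d⁻¹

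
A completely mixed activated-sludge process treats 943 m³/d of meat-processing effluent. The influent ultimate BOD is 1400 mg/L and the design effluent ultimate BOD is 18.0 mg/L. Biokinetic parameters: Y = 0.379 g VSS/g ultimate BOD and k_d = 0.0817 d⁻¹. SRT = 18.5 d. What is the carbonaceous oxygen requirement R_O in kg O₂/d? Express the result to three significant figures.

R_O ≈ 1020 kg O₂/d

Observed yield with endogenous decay: Y_obs = Y / (1 + k_d·θ_c) = 0.379 / (1 + 0.0817 × 18.5) = 0.379 / 2.511 = 0.1509 g VSS/g ultimate BOD.
ΔS = 1400 − 18.0 = 1382 mg/L, so the substrate removal rate is 943 × 1382/1000 = 1303 kg ultimate BOD/d.
P_X = Y_obs·Q·(S₀ − S) = 0.1509 × 1303 = 196.7 kg VSS/d.
R_O = Q·(S₀ − S) − 1.42·P_X = 1303 − 1.42 × 196.7 = 1024 kg O₂/d.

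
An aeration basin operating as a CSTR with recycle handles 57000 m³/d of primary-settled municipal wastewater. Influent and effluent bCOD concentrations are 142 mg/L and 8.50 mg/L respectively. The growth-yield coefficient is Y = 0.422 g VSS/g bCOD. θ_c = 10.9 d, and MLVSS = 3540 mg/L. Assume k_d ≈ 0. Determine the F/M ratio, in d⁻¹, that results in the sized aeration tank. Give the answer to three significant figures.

With k_d = 0 the design equation reduces to V = Y Q (S₀−S) θ_c / X = 0.422 × 57000 × (142 − 8.50) × 10.9 / 3540 = 9888 m³.
Food-to-microorganism ratio F/M = Q S₀ / (V X) = 57000 × 142 / (9888 × 3540) = 0.2312 d⁻¹.

F/M ≈ 0.231 d⁻¹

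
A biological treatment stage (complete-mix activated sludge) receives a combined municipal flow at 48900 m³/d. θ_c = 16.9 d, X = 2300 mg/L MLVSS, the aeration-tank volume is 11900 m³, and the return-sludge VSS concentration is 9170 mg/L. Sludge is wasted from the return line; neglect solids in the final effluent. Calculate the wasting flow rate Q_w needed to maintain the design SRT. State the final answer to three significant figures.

Q_w ≈ 177 m³/d

Q_w = (V·X)/(θ_c X_r) = 11900 × 2300 / (16.9 × 9170) = 176.6 m³/d.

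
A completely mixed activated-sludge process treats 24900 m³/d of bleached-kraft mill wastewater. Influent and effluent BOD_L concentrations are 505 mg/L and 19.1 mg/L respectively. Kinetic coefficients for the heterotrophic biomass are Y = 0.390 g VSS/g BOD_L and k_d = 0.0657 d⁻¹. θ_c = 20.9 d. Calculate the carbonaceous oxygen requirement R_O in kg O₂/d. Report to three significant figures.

Correct the yield for decay: Y_obs = Y/(1 + k_d θ_c) = 0.390 / (1 + 0.0657 × 20.9) = 0.390 / 2.373 = 0.1643.
Mass of BOD_L removed per day: Q(S₀ − S) = 24900 × 485.9 g/m³ = 12099 kg/d.
P_X = Y_obs·Q·(S₀ − S) = 0.1643 × 12099 = 1988 kg VSS/d.
R_O = Q·ΔS − 1.42 P_X = 12099 − 2823 = 9275 kg O₂/d.

R_O ≈ 9280 kg O₂/d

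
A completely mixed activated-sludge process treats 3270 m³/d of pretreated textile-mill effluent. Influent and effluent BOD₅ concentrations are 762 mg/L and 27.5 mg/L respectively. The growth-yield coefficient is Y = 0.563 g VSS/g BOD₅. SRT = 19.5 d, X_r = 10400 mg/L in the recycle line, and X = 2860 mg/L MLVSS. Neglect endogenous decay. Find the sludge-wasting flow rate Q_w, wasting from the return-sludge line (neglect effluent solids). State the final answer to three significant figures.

Q_w ≈ 130 m³/d

Biomass mass balance (decay neglected): V·X = Y·Q·(S₀ − S)·θ_c, so V = 0.563 × 3270 × (762 − 27.5) × 19.5 / 2860 = 9220 m³.
Q_w = (V·X)/(θ_c X_r) = 9220 × 2860 / (19.5 × 10400) = 130.0 m³/d.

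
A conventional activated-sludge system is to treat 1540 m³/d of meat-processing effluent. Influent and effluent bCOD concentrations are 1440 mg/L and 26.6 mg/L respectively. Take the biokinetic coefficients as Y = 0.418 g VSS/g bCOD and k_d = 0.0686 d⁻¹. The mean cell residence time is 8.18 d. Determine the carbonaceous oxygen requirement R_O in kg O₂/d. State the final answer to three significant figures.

Y_obs = Y / (1 + k_d θ_c) = 0.418 / (1 + 0.0686 × 8.18) = 0.418 / 1.561 = 0.2678.
ΔS = 1440 − 26.6 = 1413 mg/L, so the substrate removal rate is 1540 × 1413/1000 = 2177 kg bCOD/d.
Net sludge production P_X = 0.2678 × 2177 = 582.8 kg VSS/d.
R_O = Q·(S₀ − S) − 1.42·P_X = 2177 − 1.42 × 582.8 = 1349 kg O₂/d.

R_O ≈ 1350 kg O₂/d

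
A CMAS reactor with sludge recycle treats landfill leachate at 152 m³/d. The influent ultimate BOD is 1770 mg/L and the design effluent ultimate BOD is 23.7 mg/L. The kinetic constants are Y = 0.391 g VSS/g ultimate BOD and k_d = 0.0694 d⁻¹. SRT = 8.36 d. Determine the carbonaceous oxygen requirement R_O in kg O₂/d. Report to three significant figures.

R_O ≈ 172 kg O₂/d

Observed yield with endogenous decay: Y_obs = Y / (1 + k_d·θ_c) = 0.391 / (1 + 0.0694 × 8.36) = 0.391 / 1.580 = 0.2474 g VSS/g ultimate BOD.
ΔS = 1770 − 23.7 = 1746 mg/L, so the substrate removal rate is 152 × 1746/1000 = 265.4 kg ultimate BOD/d.
P_X = Y_obs·Q·(S₀ − S) = 0.2474 × 265.4 = 65.68 kg VSS/d.
R_O = Q·ΔS − 1.42 P_X = 265.4 − 93.27 = 172.2 kg O₂/d.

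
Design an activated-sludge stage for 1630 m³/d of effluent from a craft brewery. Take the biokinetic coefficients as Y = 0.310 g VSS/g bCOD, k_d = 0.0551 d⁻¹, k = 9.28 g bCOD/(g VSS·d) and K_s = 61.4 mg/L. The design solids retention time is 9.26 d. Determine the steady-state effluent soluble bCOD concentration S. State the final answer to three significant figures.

S ≈ 3.69 mg/L

Effluent substrate depends only on kinetics and SRT: S = K_s(1 + k_d θ_c) / [θ_c(Yk − k_d) − 1] = 61.4 × (1 + 0.0551 × 9.26) / [9.26 × (0.310 × 9.28 − 0.0551) − 1] = 92.73 / 25.13 = 3.690 mg/L.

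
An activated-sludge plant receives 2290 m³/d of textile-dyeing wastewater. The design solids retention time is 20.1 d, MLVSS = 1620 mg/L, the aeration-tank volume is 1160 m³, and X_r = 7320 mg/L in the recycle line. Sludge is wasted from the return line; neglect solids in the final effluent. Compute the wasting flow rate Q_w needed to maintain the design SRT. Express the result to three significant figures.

Q_w ≈ 12.8 m³/d

Q_w = (V·X)/(θ_c X_r) = 1160 × 1620 / (20.1 × 7320) = 12.77 m³/d.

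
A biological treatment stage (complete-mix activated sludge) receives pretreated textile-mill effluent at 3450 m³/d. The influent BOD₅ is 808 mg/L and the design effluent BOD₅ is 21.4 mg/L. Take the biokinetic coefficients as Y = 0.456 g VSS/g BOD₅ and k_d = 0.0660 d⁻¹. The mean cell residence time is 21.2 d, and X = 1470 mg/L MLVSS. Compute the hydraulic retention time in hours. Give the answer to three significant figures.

From the SRT design equation V = Y Q (S₀−S) θ_c / [X (1 + k_d θ_c)] = 0.456 × 3450 × (808 − 21.4) × 21.2 / [1470 × (1 + 0.0660 × 21.2)] = 2.62×10^7 / 3527 = 7439 m³.
HRT = V/Q = 7439 m³ / 3450 m³·d⁻¹ = 2.156 d × 24 = 51.75 h.

τ ≈ 51.7 h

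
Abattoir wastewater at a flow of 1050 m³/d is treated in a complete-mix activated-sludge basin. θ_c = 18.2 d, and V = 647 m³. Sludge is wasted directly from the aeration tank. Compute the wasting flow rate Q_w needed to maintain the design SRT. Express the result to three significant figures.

Q_w ≈ 35.5 m³/d

For wasting at MLVSS concentration, Q_w = V/θ_c = 647.0/18.2 = 35.55 m³/d.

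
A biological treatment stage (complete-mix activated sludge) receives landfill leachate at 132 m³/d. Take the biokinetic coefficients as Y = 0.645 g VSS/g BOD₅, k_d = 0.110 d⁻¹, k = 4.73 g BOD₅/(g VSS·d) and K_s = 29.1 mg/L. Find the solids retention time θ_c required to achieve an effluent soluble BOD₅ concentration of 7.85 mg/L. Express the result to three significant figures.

From 1/θ_c = Y·k·S/(K_s + S) − k_d: Y·k·S/(K_s+S) = 0.645 × 4.73 × 7.85 / (29.1 + 7.85) = 0.6482 d⁻¹.
Then 1/θ_c = μ − k_d = 0.6482 − 0.110 = 0.5382 d⁻¹, giving θ_c = 1.858 d.

θ_c ≈ 1.86 d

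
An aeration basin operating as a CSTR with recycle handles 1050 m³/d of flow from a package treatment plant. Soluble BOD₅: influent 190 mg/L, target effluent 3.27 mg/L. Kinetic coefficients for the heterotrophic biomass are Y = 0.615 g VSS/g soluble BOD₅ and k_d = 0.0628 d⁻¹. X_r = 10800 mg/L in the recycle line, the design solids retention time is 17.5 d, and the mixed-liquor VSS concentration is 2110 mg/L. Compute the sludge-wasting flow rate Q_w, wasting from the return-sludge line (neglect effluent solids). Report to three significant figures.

Q_w ≈ 5.32 m³/d

Rearranging the biomass balance for a CMAS with decay, V = Y·Q·ΔS·θ_c / [X·(1+k_d θ_c)] = 0.615 × 1050 × (190 − 3.27) × 17.5 / [2110 × (1 + 0.0628 × 17.5)] = 2.11×10^6 / 4429 = 476.5 m³.
Q_w = (V·X)/(θ_c X_r) = 476.5 × 2110 / (17.5 × 10800) = 5.319 m³/d.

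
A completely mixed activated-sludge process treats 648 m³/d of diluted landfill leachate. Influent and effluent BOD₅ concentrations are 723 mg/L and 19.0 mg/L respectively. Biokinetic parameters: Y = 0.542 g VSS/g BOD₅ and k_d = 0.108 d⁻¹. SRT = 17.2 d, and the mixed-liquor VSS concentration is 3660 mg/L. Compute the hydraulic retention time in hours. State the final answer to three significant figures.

τ ≈ 15.1 h

From the SRT design equation V = Y Q (S₀−S) θ_c / [X (1 + k_d θ_c)] = 0.542 × 648 × (723 − 19.0) × 17.2 / [3660 × (1 + 0.108 × 17.2)] = 4.25×10^6 / 10459 = 406.6 m³.
τ = V/Q = 406.6/648 = 0.6275 d, or 15.06 h.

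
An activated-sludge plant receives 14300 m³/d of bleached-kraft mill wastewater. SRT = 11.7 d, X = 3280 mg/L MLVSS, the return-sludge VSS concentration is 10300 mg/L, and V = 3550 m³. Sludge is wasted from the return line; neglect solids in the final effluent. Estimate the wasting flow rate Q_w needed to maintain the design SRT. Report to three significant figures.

θ_c = V·X/(Q_w·X_r) when wasting from the recycle, so Q_w = V·X/(θ_c·X_r) = 3550 × 3280 / (11.7 × 10300) = 96.62 m³/d.

Q_w ≈ 96.6 m³/d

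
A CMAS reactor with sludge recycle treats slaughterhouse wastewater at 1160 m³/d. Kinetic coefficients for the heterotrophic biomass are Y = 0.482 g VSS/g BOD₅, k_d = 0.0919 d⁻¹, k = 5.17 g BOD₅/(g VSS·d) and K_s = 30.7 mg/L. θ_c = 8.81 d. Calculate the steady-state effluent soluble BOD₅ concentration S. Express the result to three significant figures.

Effluent substrate depends only on kinetics and SRT: S = K_s(1 + k_d θ_c) / [θ_c(Yk − k_d) − 1] = 30.7 × (1 + 0.0919 × 8.81) / [8.81 × (0.482 × 5.17 − 0.0919) − 1] = 55.56 / 20.14 = 2.758 mg/L.

S ≈ 2.76 mg/L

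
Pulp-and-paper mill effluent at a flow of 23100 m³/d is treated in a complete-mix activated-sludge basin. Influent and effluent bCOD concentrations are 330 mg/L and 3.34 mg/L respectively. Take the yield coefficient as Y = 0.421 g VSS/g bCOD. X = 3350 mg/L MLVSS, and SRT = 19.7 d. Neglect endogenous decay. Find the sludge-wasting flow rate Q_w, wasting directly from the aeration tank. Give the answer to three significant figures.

V·X = Y·Q·ΔS·θ_c gives V = 0.421 × 23100 × (330 − 3.34) × 19.7 / 3350 = 18681 m³.
With mixed-liquor wasting, θ_c = V/Q_w, so Q_w = V/θ_c = 18681/19.7 = 948.3 m³/d.

Q_w ≈ 948 m³/d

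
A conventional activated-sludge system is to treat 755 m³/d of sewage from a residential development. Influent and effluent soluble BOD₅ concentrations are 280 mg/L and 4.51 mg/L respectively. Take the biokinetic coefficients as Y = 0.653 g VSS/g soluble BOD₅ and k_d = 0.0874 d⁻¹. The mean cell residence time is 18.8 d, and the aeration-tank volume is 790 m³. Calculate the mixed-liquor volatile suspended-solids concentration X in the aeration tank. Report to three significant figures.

X = Y·Q·ΔS·θ_c / [V·(1 + k_d θ_c)] = 0.653 × 755 × (280 − 4.51) × 18.8 / [790 × (1 + 0.0874 × 18.8)] = 1223 mg/L.

X ≈ 1220 mg/L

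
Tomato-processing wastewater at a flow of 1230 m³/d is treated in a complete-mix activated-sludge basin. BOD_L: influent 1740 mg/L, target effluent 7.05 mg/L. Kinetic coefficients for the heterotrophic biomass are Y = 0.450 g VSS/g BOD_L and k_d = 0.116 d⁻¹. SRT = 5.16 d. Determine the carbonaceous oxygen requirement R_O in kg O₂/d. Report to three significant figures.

Observed yield with endogenous decay: Y_obs = Y / (1 + k_d·θ_c) = 0.450 / (1 + 0.116 × 5.16) = 0.450 / 1.599 = 0.2815 g VSS/g BOD_L.
Substrate removed = Q·(S₀ − S) = 1230 m³/d × (1740 − 7.05) g/m³ = 2.13×10^6 g/d = 2132 kg/d.
Biomass synthesised: P_X = Y_obs × 2132 = 600.0 kg VSS/d.
Carbonaceous O₂ demand = substrate oxidised − cell-mass equivalent = 2132 − 1.42 × 600.0 = 1279 kg O₂/d.

R_O ≈ 1280 kg O₂/d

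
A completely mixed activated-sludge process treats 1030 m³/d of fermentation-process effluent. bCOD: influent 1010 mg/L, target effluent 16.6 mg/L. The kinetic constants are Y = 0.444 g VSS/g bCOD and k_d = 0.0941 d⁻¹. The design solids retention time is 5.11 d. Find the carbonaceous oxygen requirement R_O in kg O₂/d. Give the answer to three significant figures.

Correct the yield for decay: Y_obs = Y/(1 + k_d θ_c) = 0.444 / (1 + 0.0941 × 5.11) = 0.444 / 1.481 = 0.2998.
ΔS = 1010 − 16.6 = 993.4 mg/L, so the substrate removal rate is 1030 × 993.4/1000 = 1023 kg bCOD/d.
Biomass synthesised: P_X = Y_obs × 1023 = 306.8 kg VSS/d.
R_O = Q·(S₀ − S) − 1.42·P_X = 1023 − 1.42 × 306.8 = 587.6 kg O₂/d.

R_O ≈ 588 kg O₂/d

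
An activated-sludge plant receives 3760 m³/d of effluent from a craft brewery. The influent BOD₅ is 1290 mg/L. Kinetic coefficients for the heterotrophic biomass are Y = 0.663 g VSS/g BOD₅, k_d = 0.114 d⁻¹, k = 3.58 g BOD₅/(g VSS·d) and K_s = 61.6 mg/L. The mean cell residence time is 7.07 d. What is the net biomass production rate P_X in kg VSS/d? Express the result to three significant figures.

From the Monod/SRT balance for a CMAS, S = K_s·(1+k_d θ_c)/[θ_c·(Y k − k_d) − 1] = 61.6 × (1 + 0.114 × 7.07) / [7.07 × (0.663 × 3.58 − 0.114) − 1] = 111.2 / 14.97 = 7.429 mg/L.
Correct the yield for decay: Y_obs = Y/(1 + k_d θ_c) = 0.663 / (1 + 0.114 × 7.07) = 0.663 / 1.806 = 0.3671.
ΔS = 1290 − 7.43 = 1283 mg/L, so the substrate removal rate is 3760 × 1283/1000 = 4822 kg BOD₅/d.
Net biomass production P_X = Y_obs × Q·(S₀ − S) = 0.3671 × 4822 = 1770 kg VSS/d.

P_X ≈ 1770 kg VSS/d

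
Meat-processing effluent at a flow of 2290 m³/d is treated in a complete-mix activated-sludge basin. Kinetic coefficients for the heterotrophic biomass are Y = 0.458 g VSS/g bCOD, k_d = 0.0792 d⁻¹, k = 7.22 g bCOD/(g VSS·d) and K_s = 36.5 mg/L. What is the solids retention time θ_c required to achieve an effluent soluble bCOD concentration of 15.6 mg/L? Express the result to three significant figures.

Specific growth rate at S = 15.6 mg/L: μ = YkS/(K_s+S) = 0.458·7.22·15.6/(36.5+15.6) = 0.9901 d⁻¹.
1/θ_c = 0.9901 − 0.0792 = 0.9109 d⁻¹, so θ_c = 1.098 d.

θ_c ≈ 1.10 d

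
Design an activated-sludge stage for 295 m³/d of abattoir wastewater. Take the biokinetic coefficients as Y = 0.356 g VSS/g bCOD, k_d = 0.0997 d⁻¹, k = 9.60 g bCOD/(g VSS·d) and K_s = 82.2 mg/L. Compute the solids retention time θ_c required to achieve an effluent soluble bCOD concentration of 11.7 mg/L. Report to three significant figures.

θ_c ≈ 3.07 d

Specific growth rate at S = 11.7 mg/L: μ = YkS/(K_s+S) = 0.356·9.60·11.7/(82.2+11.7) = 0.4258 d⁻¹.
θ_c = 1/(μ − k_d) = 1/(0.4258 − 0.0997) = 1/0.3261 = 3.066 d.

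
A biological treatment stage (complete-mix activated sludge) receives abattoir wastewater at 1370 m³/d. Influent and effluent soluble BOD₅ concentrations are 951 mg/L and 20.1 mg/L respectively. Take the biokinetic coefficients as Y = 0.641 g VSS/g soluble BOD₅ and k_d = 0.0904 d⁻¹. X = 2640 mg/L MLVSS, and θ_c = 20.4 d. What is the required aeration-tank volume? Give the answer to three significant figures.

V ≈ 2220 m³

Rearranging the biomass balance for a CMAS with decay, V = Y·Q·ΔS·θ_c / [X·(1+k_d θ_c)] = 0.641 × 1370 × (951 − 20.1) × 20.4 / [2640 × (1 + 0.0904 × 20.4)] = 1.67×10^7 / 7509 = 2221 m³.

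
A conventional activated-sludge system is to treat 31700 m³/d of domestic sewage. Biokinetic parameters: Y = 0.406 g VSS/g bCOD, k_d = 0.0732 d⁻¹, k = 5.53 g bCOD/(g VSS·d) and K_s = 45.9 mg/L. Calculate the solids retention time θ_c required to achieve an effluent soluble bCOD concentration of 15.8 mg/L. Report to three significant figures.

At the target effluent, Y k S/(K_s+S) = 0.406×5.53×15.8/61.70 = 0.5749 d⁻¹.
Then 1/θ_c = μ − k_d = 0.5749 − 0.0732 = 0.5017 d⁻¹, giving θ_c = 1.993 d.

θ_c ≈ 1.99 d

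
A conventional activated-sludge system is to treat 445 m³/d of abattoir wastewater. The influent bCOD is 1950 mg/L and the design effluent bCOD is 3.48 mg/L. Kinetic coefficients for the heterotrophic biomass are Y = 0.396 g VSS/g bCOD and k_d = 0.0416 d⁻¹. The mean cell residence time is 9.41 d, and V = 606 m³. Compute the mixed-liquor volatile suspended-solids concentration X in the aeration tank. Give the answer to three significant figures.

X ≈ 3830 mg/L

X = Y·Q·ΔS·θ_c / [V·(1 + k_d θ_c)] = 0.396 × 445 × (1950 − 3.48) × 9.41 / [606 × (1 + 0.0416 × 9.41)] = 3828 mg/L.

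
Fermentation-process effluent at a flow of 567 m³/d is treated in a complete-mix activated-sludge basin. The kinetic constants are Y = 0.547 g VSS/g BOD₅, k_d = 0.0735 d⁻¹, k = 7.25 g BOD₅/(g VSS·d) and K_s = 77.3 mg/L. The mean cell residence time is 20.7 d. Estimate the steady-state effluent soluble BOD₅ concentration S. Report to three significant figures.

From the Monod/SRT balance for a CMAS, S = K_s·(1+k_d θ_c)/[θ_c·(Y k − k_d) − 1] = 77.3 × (1 + 0.0735 × 20.7) / [20.7 × (0.547 × 7.25 − 0.0735) − 1] = 194.9 / 79.57 = 2.450 mg/L.

S ≈ 2.45 mg/L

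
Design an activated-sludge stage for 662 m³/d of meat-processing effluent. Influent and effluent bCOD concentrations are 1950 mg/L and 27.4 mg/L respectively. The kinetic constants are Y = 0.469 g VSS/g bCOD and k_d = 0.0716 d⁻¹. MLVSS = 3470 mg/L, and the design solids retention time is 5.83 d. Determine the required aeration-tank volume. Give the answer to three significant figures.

Rearranging the biomass balance for a CMAS with decay, V = Y·Q·ΔS·θ_c / [X·(1+k_d θ_c)] = 0.469 × 662 × (1950 − 27.4) × 5.83 / [3470 × (1 + 0.0716 × 5.83)] = 3.48×10^6 / 4918 = 707.6 m³.

V ≈ 708 m³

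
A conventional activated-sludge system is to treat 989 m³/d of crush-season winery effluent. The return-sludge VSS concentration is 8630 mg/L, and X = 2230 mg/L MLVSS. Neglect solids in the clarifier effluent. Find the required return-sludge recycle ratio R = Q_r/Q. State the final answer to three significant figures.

R ≈ 0.348

Mass balance around the secondary clarifier (neglecting effluent solids): R = X / (X_r − X) = 2230 / (8630 − 2230) = 0.3484.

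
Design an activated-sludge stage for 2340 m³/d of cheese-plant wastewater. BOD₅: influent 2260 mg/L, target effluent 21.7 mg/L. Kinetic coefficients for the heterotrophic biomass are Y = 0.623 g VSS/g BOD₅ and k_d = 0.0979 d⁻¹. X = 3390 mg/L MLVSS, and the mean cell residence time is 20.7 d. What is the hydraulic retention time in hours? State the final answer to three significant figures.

τ ≈ 67.5 h

From the SRT design equation V = Y Q (S₀−S) θ_c / [X (1 + k_d θ_c)] = 0.623 × 2340 × (2260 − 21.7) × 20.7 / [3390 × (1 + 0.0979 × 20.7)] = 6.75×10^7 / 10260 = 6583 m³.
τ = V/Q = 6583/2340 = 2.813 d, or 67.52 h.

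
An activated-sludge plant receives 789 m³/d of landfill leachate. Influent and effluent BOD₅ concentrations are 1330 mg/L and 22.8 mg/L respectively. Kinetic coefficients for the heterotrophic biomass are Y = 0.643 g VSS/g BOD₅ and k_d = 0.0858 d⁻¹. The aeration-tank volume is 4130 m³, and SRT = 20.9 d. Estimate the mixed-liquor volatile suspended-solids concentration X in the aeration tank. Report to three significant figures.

Solving the biomass balance for X: X = Y Q (S₀−S) θ_c / [V (1+k_d θ_c)] = 0.643 × 789 × (1330 − 22.8) × 20.9 / [4130 × (1 + 0.0858 × 20.9)] = 1201 mg/L.

X ≈ 1200 mg/L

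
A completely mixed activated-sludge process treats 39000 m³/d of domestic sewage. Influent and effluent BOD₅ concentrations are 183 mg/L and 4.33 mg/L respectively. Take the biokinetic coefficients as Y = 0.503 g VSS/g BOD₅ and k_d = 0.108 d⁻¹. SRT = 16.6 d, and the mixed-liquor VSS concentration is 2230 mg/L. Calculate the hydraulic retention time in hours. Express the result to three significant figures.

τ ≈ 5.75 h

From the SRT design equation V = Y Q (S₀−S) θ_c / [X (1 + k_d θ_c)] = 0.503 × 39000 × (183 − 4.33) × 16.6 / [2230 × (1 + 0.108 × 16.6)] = 5.82×10^7 / 6228 = 9342 m³.
HRT = V/Q = 9342 m³ / 39000 m³·d⁻¹ = 0.2395 d × 24 = 5.749 h.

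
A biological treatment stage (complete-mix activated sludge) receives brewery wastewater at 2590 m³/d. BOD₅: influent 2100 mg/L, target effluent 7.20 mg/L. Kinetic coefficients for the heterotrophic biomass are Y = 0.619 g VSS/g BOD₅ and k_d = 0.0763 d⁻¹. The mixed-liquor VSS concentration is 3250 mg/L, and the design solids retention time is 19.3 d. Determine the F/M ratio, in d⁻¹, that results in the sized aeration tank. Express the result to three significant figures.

Rearranging the biomass balance for a CMAS with decay, V = Y·Q·ΔS·θ_c / [X·(1+k_d θ_c)] = 0.619 × 2590 × (2100 − 7.20) × 19.3 / [3250 × (1 + 0.0763 × 19.3)] = 6.48×10^7 / 8036 = 8058 m³.
F/M = applied load / biomass = Q·S₀/(V·X) = 2590 × 2100 / (8058 × 3250) = 0.2077 d⁻¹.

F/M ≈ 0.208 d⁻¹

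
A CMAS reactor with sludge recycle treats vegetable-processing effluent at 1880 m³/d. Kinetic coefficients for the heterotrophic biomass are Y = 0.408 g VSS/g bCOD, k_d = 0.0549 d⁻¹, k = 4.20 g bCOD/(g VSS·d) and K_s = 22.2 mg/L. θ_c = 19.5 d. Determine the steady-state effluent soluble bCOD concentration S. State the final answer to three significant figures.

S ≈ 1.47 mg/L

From the Monod/SRT balance for a CMAS, S = K_s·(1+k_d θ_c)/[θ_c·(Y k − k_d) − 1] = 22.2 × (1 + 0.0549 × 19.5) / [19.5 × (0.408 × 4.20 − 0.0549) − 1] = 45.97 / 31.34 = 1.466 mg/L.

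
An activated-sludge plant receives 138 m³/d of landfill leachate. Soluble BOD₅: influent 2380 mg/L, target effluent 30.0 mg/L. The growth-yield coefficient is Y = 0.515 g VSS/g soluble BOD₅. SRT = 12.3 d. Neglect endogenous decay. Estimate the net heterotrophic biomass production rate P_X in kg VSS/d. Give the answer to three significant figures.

With endogenous decay neglected, the observed yield equals the true yield: Y_obs = Y = 0.515 g VSS/g soluble BOD₅.
Q·(S₀ − S) = 138 × (2380 − 30.0) × 10⁻³ = 324.3 kg/d removed.
Biomass produced: P_X = Y_obs·Q·ΔS = 0.5150 × 324.3 ≈ 167.0 kg VSS/d.

P_X ≈ 167 kg VSS/d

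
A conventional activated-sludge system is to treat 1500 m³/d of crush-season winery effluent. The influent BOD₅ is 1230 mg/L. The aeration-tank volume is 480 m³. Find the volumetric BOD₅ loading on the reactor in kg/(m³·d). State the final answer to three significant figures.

Applied BOD₅ load per unit volume = Q·S₀/V = (1500 × 1230/1000)/480.0 = 3.844 kg BOD₅·m⁻³·d⁻¹.

L_v ≈ 3.84 kg BOD₅/(m³·d)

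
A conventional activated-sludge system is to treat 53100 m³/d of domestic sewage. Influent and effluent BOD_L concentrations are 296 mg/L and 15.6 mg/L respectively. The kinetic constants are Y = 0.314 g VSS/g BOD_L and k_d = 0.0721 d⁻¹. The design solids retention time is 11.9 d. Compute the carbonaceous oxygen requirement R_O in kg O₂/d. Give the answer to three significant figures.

Observed yield with endogenous decay: Y_obs = Y / (1 + k_d·θ_c) = 0.314 / (1 + 0.0721 × 11.9) = 0.314 / 1.858 = 0.1690 g VSS/g BOD_L.
Q·(S₀ − S) = 53100 × (296 − 15.6) × 10⁻³ = 14889 kg/d removed.
P_X = Y_obs·Q·(S₀ − S) = 0.1690 × 14889 = 2516 kg VSS/d.
R_O = Q·ΔS − 1.42 P_X = 14889 − 3573 = 11316 kg O₂/d.

R_O ≈ 11300 kg O₂/d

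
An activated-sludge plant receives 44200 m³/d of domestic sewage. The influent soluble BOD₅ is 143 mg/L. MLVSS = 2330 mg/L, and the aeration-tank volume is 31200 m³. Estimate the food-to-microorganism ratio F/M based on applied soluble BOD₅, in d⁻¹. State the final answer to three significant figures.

F/M ≈ 0.0869 d⁻¹

Food-to-microorganism ratio F/M = Q S₀ / (V X) = 44200 × 143 / (31200 × 2330) = 0.08695 d⁻¹.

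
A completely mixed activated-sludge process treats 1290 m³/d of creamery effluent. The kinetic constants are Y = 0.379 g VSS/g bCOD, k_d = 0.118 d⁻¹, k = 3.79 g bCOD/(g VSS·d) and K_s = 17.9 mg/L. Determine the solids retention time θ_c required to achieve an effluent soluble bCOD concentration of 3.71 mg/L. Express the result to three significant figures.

θ_c ≈ 7.78 d

Specific growth rate at S = 3.71 mg/L: μ = YkS/(K_s+S) = 0.379·3.79·3.71/(17.9+3.71) = 0.2466 d⁻¹.
Then 1/θ_c = μ − k_d = 0.2466 − 0.118 = 0.1286 d⁻¹, giving θ_c = 7.776 d.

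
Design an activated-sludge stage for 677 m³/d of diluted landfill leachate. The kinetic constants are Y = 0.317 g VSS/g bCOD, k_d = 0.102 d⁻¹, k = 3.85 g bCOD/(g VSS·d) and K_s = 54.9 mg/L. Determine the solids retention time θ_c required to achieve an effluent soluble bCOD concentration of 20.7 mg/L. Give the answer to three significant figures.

θ_c ≈ 4.31 d

At the target effluent, Y k S/(K_s+S) = 0.317×3.85×20.7/75.60 = 0.3342 d⁻¹.
θ_c = 1/(μ − k_d) = 1/(0.3342 − 0.102) = 1/0.2322 = 4.307 d.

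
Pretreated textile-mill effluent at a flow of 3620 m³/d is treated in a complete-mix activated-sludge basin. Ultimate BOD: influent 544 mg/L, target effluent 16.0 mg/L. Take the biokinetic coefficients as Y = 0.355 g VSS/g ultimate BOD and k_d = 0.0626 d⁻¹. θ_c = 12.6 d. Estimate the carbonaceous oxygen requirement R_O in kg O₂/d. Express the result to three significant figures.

R_O ≈ 1370 kg O₂/d

The observed yield is Y_obs = Y/(1 + k_d·θ_c) = 0.355 / (1 + 0.0626 × 12.6) = 0.355 / 1.789 = 0.1985 g VSS per g ultimate BOD removed.
ΔS = 544 − 16.0 = 528.0 mg/L, so the substrate removal rate is 3620 × 528.0/1000 = 1911 kg ultimate BOD/d.
Net sludge production P_X = 0.1985 × 1911 = 379.3 kg VSS/d.
Carbonaceous O₂ demand = substrate oxidised − cell-mass equivalent = 1911 − 1.42 × 379.3 = 1373 kg O₂/d.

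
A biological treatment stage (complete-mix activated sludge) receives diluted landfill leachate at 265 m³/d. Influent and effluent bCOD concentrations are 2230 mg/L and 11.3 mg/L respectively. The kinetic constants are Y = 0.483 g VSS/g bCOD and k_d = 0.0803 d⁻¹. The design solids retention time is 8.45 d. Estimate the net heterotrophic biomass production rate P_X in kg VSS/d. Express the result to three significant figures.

Observed yield with endogenous decay: Y_obs = Y / (1 + k_d·θ_c) = 0.483 / (1 + 0.0803 × 8.45) = 0.483 / 1.679 = 0.2878 g VSS/g bCOD.
Mass of bCOD removed per day: Q(S₀ − S) = 265 × 2219 g/m³ = 588.0 kg/d.
P_X = Y_obs · Q(S₀ − S) = 0.2878 × 588.0 = 169.2 kg VSS/d.

P_X ≈ 169 kg VSS/d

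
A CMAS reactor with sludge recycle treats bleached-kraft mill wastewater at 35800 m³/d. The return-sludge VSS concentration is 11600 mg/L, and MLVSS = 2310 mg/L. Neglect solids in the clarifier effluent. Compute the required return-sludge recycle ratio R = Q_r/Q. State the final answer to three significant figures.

R ≈ 0.249

Mass balance around the secondary clarifier (neglecting effluent solids): R = X / (X_r − X) = 2310 / (11600 − 2310) = 0.2487.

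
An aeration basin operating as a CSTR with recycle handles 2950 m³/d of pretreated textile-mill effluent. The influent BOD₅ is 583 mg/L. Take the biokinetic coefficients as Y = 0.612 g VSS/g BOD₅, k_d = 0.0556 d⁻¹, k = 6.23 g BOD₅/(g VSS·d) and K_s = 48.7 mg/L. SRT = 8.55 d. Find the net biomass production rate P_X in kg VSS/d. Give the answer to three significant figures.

From the Monod/SRT balance for a CMAS, S = K_s·(1+k_d θ_c)/[θ_c·(Y k − k_d) − 1] = 48.7 × (1 + 0.0556 × 8.55) / [8.55 × (0.612 × 6.23 − 0.0556) − 1] = 71.85 / 31.12 = 2.309 mg/L.
Correct the yield for decay: Y_obs = Y/(1 + k_d θ_c) = 0.612 / (1 + 0.0556 × 8.55) = 0.612 / 1.475 = 0.4148.
Q·(S₀ − S) = 2950 × (583 − 2.31) × 10⁻³ = 1713 kg/d removed.
So the net sludge growth is P_X = 0.4148 × 1713 = 710.6 kg VSS/d.

P_X ≈ 711 kg VSS/d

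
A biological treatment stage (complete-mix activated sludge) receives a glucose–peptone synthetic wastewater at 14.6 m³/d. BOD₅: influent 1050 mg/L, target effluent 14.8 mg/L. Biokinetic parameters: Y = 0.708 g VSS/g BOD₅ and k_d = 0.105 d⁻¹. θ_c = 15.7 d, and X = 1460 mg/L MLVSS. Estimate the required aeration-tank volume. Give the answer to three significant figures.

From the SRT design equation V = Y Q (S₀−S) θ_c / [X (1 + k_d θ_c)] = 0.708 × 14.6 × (1050 − 14.8) × 15.7 / [1460 × (1 + 0.105 × 15.7)] = 1.68×10^5 / 3867 = 43.45 m³.

V ≈ 43.4 m³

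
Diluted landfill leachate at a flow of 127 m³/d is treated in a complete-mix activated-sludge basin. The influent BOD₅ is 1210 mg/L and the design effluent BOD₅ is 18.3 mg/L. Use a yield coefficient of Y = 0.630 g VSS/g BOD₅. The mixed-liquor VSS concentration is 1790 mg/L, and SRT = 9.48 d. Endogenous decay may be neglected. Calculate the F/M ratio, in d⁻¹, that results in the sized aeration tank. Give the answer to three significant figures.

V·X = Y·Q·ΔS·θ_c gives V = 0.630 × 127 × (1210 − 18.3) × 9.48 / 1790 = 505.0 m³.
Food-to-microorganism ratio F/M = Q S₀ / (V X) = 127 × 1210 / (505.0 × 1790) = 0.1700 d⁻¹.

F/M ≈ 0.170 d⁻¹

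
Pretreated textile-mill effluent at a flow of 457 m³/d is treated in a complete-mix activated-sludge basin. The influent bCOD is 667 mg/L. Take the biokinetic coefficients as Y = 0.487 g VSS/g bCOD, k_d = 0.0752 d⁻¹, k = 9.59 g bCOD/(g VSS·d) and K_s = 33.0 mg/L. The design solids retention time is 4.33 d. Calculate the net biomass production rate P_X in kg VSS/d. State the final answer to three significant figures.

P_X ≈ 112 kg VSS/d

For a completely mixed reactor with recycle the Lawrence–McCarty relation gives S = K_s·(1 + k_d·θ_c) / [θ_c·(Y·k − k_d) − 1] = 33.0 × (1 + 0.0752 × 4.33) / [4.33 × (0.487 × 9.59 − 0.0752) − 1] = 43.75 / 18.90 = 2.315 mg/L.
Y_obs = Y / (1 + k_d θ_c) = 0.487 / (1 + 0.0752 × 4.33) = 0.487 / 1.326 = 0.3674.
Mass of bCOD removed per day: Q(S₀ − S) = 457 × 664.7 g/m³ = 303.8 kg/d.
So the net sludge growth is P_X = 0.3674 × 303.8 = 111.6 kg VSS/d.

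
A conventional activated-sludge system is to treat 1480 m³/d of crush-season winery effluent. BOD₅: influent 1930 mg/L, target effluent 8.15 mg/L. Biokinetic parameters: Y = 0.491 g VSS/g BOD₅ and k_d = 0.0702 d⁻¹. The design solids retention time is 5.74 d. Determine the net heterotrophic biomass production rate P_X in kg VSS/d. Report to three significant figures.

Correct the yield for decay: Y_obs = Y/(1 + k_d θ_c) = 0.491 / (1 + 0.0702 × 5.74) = 0.491 / 1.403 = 0.3500.
Q·(S₀ − S) = 1480 × (1930 − 8.15) × 10⁻³ = 2844 kg/d removed.
P_X = Y_obs · Q(S₀ − S) = 0.3500 × 2844 = 995.5 kg VSS/d.

P_X ≈ 995 kg VSS/d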